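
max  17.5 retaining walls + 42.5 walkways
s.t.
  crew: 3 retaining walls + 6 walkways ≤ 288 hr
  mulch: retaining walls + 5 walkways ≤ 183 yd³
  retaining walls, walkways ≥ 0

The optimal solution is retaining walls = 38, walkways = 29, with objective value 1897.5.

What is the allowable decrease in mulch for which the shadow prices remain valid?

Binding constraints: crew, mulch. The basis is B = [[3,6],[1,5]] with det 9.
Per unit decrease in mulch, x* moves by d = (0.6667, -0.3333).
The basis stays optimal until walkways reaches 0; allowable decrease = 87 yd³.

87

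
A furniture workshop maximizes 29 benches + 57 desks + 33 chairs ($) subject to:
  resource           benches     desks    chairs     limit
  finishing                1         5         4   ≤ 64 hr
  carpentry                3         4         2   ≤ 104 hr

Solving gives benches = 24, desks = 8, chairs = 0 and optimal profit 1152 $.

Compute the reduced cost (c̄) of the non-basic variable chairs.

Both finishing and carpentry are binding at x*.
From A_Bᵀ y = c: 1·y_finishing + 3·y_carpentry = 29; 5·y_finishing + 4·y_carpentry = 57.
→ y_finishing = 5 and y_carpentry = 8.
Reduced cost of chairs: c₃ − yᵀa₃ = 33 − (5·4 + 8·2) = 33 − 36 = -3.

-3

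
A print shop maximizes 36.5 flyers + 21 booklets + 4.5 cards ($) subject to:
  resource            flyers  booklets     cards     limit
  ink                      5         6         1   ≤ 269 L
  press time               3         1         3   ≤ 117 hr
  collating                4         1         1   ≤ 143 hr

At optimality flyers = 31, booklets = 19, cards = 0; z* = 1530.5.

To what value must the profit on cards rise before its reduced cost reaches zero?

8.5

At the optimum: ink uses 269 of 269 (binding); press time uses 112 of 117 (slack = 5); collating uses 143 of 143 (binding).
Slack constraints have shadow price 0 (complementary slackness).
From A_Bᵀ y = c: 5·y_ink + 4·y_collating = 36.5; 6·y_ink + 1·y_collating = 21.
→ y_ink = 2.5 and y_collating = 6.
cards enters the basis when its profit ≥ yᵀa₃ = 2.5·1 + 6·1 = 8.5.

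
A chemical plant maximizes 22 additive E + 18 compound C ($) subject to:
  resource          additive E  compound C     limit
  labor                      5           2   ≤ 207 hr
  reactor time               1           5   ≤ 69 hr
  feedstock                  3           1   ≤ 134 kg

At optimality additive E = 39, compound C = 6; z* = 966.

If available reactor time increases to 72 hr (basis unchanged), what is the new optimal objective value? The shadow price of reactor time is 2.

Δb = 3, so new z* = 966 + (2)·(3) = 966 + 6 = 972.

972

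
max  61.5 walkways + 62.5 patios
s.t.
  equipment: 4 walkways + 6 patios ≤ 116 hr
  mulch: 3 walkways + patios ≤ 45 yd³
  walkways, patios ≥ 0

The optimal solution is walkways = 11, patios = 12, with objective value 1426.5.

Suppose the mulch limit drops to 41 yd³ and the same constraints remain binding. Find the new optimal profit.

Both equipment and mulch are binding at x*.
The binding rows give the dual system: 4·y_equipment + 3·y_mulch = 61.5 and 6·y_equipment + 1·y_mulch = 62.5.
Solving: y_equipment = 9, y_mulch = 8.5.
Δz = y_mulch·Δb = 8.5 × (-4) = -34, so new z* = 1426.5 − 34 = 1392.5.

1392.5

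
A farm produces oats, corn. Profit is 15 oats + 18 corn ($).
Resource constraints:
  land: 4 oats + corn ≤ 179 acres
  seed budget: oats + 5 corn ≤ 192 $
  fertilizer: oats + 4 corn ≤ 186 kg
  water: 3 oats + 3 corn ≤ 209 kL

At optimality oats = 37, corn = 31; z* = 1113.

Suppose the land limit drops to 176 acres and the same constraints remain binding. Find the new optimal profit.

1104

At the optimum: land uses 179 of 179 (binding); seed budget uses 192 of 192 (binding); fertilizer uses 161 of 186 (slack = 25); water uses 204 of 209 (slack = 5).
Since fertilizer, water are not tight, their duals are 0.
Dual feasibility on the basic columns requires 4·y_land + 1·y_seed budget = 15, 1·y_land + 5·y_seed budget = 18.
→ y_land = 3 and y_seed budget = 3.
Δz = y_land·Δb = 3 × (-3) = -9, so new z* = 1113 − 9 = 1104.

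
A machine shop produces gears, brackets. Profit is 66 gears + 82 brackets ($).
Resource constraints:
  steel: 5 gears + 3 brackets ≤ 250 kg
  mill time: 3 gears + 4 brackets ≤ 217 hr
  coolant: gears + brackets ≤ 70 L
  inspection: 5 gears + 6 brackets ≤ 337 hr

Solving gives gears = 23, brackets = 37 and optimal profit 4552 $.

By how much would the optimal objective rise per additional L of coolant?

At the optimum: steel uses 226 of 250 (slack = 24); mill time uses 217 of 217 (binding); coolant uses 60 of 70 (slack = 10); inspection uses 337 of 337 (binding).
Slack constraints have shadow price 0 (complementary slackness).
From A_Bᵀ y = c: 3·y_mill time + 5·y_inspection = 66; 4·y_mill time + 6·y_inspection = 82.
This yields shadow prices y_mill time = 7, y_inspection = 9.
Shadow price of coolant = 0.

0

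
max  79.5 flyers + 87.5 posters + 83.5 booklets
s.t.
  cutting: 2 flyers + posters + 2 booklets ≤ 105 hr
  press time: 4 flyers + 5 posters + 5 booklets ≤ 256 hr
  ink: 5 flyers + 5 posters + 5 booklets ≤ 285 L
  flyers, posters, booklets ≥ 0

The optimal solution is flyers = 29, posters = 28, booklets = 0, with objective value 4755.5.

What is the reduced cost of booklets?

-4

At the optimum: cutting uses 86 of 105 (slack = 19); press time uses 256 of 256 (binding); ink uses 285 of 285 (binding).
Since cutting is not tight, its dual is 0.
Dual feasibility on the basic columns requires 4·y_press time + 5·y_ink = 79.5, 5·y_press time + 5·y_ink = 87.5.
Solving: y_press time = 8, y_ink = 9.5.
Reduced cost of booklets: c₃ − yᵀa₃ = 83.5 − (8·5 + 9.5·5) = 83.5 − 87.5 = -4.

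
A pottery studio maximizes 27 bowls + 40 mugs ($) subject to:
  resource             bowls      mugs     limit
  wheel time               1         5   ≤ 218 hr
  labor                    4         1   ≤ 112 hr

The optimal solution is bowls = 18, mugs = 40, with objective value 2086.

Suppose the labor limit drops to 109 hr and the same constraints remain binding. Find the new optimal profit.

At the optimum: wheel time uses 218 of 218 (binding); labor uses 112 of 112 (binding).
The binding rows give the dual system: 1·y_wheel time + 4·y_labor = 27 and 5·y_wheel time + 1·y_labor = 40.
Solving: y_wheel time = 7, y_labor = 5.
Δz = y_labor·Δb = 5 × (-3) = -15, so new z* = 2086 − 15 = 2071.

2071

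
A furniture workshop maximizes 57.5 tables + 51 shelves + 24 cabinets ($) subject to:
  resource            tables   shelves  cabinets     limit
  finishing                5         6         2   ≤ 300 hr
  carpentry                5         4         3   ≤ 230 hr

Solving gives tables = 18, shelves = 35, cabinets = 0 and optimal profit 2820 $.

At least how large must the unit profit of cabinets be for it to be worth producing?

32

Check each constraint at x*: finishing 300/300 (tight); carpentry 230/230 (tight).
Dual feasibility on the basic columns requires 5·y_finishing + 5·y_carpentry = 57.5, 6·y_finishing + 4·y_carpentry = 51.
→ y_finishing = 2.5 and y_carpentry = 9.
cabinets enters the basis when its profit ≥ yᵀa₃ = 2.5·2 + 9·3 = 32.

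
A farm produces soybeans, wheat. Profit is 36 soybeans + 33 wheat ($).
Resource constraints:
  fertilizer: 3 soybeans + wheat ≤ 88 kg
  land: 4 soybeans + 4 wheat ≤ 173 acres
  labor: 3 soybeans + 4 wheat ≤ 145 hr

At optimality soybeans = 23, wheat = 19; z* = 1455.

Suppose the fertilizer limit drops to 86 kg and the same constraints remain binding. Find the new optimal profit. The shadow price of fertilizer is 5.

Δb = -2, so new z* = 1455 + (5)·(-2) = 1455 − 10 = 1445.

1445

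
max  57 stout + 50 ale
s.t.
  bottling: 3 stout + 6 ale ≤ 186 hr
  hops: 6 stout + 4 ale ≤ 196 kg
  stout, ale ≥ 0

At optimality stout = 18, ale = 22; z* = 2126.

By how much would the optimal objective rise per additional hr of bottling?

3

At the optimum: bottling uses 186 of 186 (binding); hops uses 196 of 196 (binding).
From A_Bᵀ y = c: 3·y_bottling + 6·y_hops = 57; 6·y_bottling + 4·y_hops = 50.
This yields shadow prices y_bottling = 3, y_hops = 8.
Shadow price of bottling = 3.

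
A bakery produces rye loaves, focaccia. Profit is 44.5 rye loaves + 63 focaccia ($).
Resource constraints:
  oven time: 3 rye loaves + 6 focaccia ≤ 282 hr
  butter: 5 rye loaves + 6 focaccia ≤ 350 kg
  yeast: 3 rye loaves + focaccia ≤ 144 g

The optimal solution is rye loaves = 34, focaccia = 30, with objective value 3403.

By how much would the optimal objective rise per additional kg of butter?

6.5

Check each constraint at x*: oven time 282/282 (tight); butter 350/350 (tight); yeast 132/144 (slack 12).
Slack constraints have shadow price 0 (complementary slackness).
Dual feasibility on the basic columns requires 3·y_oven time + 5·y_butter = 44.5, 6·y_oven time + 6·y_butter = 63.
→ y_oven time = 4 and y_butter = 6.5.
Shadow price of butter = 6.5.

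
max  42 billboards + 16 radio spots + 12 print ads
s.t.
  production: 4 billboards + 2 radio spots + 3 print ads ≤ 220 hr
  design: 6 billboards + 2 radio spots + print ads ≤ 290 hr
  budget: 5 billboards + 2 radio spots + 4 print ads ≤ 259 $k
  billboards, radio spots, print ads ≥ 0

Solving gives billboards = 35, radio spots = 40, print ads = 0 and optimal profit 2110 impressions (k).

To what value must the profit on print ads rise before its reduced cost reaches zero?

Check each constraint at x*: production 220/220 (tight); design 290/290 (tight); budget 255/259 (slack 4).
Slack constraints have shadow price 0 (complementary slackness).
Dual feasibility on the basic columns requires 4·y_production + 6·y_design = 42, 2·y_production + 2·y_design = 16.
Solving: y_production = 3, y_design = 5.
print ads enters the basis when its profit ≥ yᵀa₃ = 3·3 + 5·1 = 14.

14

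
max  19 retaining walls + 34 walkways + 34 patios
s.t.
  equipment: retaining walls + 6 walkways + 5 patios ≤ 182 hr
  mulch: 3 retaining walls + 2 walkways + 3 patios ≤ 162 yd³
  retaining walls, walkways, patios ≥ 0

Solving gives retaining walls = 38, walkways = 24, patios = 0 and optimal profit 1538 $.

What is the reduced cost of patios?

At the optimum: equipment uses 182 of 182 (binding); mulch uses 162 of 162 (binding).
From A_Bᵀ y = c: 1·y_equipment + 3·y_mulch = 19; 6·y_equipment + 2·y_mulch = 34.
Solving: y_equipment = 4, y_mulch = 5.
Reduced cost of patios: c₃ − yᵀa₃ = 34 − (4·5 + 5·3) = 34 − 35 = -1.

-1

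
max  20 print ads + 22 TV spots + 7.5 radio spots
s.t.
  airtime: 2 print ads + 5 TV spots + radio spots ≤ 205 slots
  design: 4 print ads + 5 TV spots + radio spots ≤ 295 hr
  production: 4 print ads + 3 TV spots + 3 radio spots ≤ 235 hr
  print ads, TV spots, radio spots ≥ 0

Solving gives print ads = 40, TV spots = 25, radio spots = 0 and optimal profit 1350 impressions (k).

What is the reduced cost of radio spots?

-6.5

At the optimum: airtime uses 205 of 205 (binding); design uses 285 of 295 (slack = 10); production uses 235 of 235 (binding).
By complementary slackness, y = 0 for the non-binding constraint.
The binding rows give the dual system: 2·y_airtime + 4·y_production = 20 and 5·y_airtime + 3·y_production = 22.
Solving: y_airtime = 2, y_production = 4.
Reduced cost of radio spots: c₃ − yᵀa₃ = 7.5 − (2·1 + 4·3) = 7.5 − 14 = -6.5.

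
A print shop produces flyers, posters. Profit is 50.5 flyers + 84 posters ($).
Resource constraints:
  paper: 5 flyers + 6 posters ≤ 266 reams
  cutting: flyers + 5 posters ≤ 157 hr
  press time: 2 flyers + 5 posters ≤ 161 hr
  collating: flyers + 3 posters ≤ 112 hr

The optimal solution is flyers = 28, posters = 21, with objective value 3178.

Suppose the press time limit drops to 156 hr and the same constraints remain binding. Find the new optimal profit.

3133

Binding: paper and press time. Non-binding: cutting (24 unused), collating (21 unused).
By complementary slackness, y = 0 for the non-binding constraints.
The binding rows give the dual system: 5·y_paper + 2·y_press time = 50.5 and 6·y_paper + 5·y_press time = 84.
This yields shadow prices y_paper = 6.5, y_press time = 9.
Δz = y_press time·Δb = 9 × (-5) = -45, so new z* = 3178 − 45 = 3133.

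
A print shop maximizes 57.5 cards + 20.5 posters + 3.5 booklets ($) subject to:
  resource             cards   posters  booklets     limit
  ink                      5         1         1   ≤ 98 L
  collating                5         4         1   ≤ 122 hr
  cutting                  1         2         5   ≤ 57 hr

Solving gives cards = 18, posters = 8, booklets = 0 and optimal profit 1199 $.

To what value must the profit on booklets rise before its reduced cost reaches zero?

11.5

Binding: ink and collating. Non-binding: cutting (23 unused).
By complementary slackness, y = 0 for the non-binding constraint.
The binding rows give the dual system: 5·y_ink + 5·y_collating = 57.5 and 1·y_ink + 4·y_collating = 20.5.
→ y_ink = 8.5 and y_collating = 3.
booklets enters the basis when its profit ≥ yᵀa₃ = 8.5·1 + 3·1 = 11.5.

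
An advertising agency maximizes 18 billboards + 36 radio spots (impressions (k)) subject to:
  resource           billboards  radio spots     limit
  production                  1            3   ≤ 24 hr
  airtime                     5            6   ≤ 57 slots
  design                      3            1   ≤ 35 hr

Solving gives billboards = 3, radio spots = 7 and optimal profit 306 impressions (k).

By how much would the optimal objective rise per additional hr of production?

8

Check each constraint at x*: production 24/24 (tight); airtime 57/57 (tight); design 16/35 (slack 19).
Slack constraints have shadow price 0 (complementary slackness).
Dual feasibility on the basic columns requires 1·y_production + 5·y_airtime = 18, 3·y_production + 6·y_airtime = 36.
Solving: y_production = 8, y_airtime = 2.
Shadow price of production = 8.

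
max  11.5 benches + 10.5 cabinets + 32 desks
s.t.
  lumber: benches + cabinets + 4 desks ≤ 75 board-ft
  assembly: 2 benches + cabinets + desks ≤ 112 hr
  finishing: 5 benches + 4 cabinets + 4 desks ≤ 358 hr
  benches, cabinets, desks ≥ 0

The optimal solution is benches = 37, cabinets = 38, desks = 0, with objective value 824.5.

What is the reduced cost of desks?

At the optimum: lumber uses 75 of 75 (binding); assembly uses 112 of 112 (binding); finishing uses 337 of 358 (slack = 21).
Since finishing is not tight, its dual is 0.
Dual feasibility on the basic columns requires 1·y_lumber + 2·y_assembly = 11.5, 1·y_lumber + 1·y_assembly = 10.5.
Solving: y_lumber = 9.5, y_assembly = 1.
Reduced cost of desks: c₃ − yᵀa₃ = 32 − (9.5·4 + 1·1) = 32 − 39 = -7.

-7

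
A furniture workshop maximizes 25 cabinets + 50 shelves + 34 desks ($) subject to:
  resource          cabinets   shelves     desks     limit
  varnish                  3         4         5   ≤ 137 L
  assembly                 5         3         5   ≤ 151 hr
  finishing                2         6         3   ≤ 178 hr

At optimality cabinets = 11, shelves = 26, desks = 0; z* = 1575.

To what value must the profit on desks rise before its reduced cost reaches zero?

40

At the optimum: varnish uses 137 of 137 (binding); assembly uses 133 of 151 (slack = 18); finishing uses 178 of 178 (binding).
By complementary slackness, y = 0 for the non-binding constraint.
Dual feasibility on the basic columns requires 3·y_varnish + 2·y_finishing = 25, 4·y_varnish + 6·y_finishing = 50.
This yields shadow prices y_varnish = 5, y_finishing = 5.
desks enters the basis when its profit ≥ yᵀa₃ = 5·5 + 5·3 = 40.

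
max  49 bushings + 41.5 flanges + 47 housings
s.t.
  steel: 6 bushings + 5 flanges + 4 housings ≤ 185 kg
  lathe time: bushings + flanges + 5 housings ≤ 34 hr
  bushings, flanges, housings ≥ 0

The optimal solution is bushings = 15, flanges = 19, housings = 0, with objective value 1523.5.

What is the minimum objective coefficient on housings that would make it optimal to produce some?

Both steel and lathe time are binding at x*.
From A_Bᵀ y = c: 6·y_steel + 1·y_lathe time = 49; 5·y_steel + 1·y_lathe time = 41.5.
→ y_steel = 7.5 and y_lathe time = 4.
housings enters the basis when its profit ≥ yᵀa₃ = 7.5·4 + 4·5 = 50.

50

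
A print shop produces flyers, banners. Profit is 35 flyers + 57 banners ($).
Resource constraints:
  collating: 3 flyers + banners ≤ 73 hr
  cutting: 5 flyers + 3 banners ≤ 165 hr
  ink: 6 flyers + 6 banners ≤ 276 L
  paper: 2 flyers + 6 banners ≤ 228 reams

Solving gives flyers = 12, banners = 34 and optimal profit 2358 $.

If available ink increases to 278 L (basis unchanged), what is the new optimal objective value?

Check each constraint at x*: collating 70/73 (slack 3); cutting 162/165 (slack 3); ink 276/276 (tight); paper 228/228 (tight).
By complementary slackness, y = 0 for the non-binding constraints.
Dual feasibility on the basic columns requires 6·y_ink + 2·y_paper = 35, 6·y_ink + 6·y_paper = 57.
Solving: y_ink = 4, y_paper = 5.5.
Δz = y_ink·Δb = 4 × (2) = 8, so new z* = 2358 + 8 = 2366.

2366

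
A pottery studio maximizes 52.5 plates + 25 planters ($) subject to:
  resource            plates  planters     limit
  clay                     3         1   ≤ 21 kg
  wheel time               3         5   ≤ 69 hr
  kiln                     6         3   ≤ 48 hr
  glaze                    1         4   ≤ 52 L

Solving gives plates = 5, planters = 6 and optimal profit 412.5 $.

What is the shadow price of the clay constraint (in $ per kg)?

2.5

At the optimum: clay uses 21 of 21 (binding); wheel time uses 45 of 69 (slack = 24); kiln uses 48 of 48 (binding); glaze uses 29 of 52 (slack = 23).
By complementary slackness, y = 0 for the non-binding constraints.
From A_Bᵀ y = c: 3·y_clay + 6·y_kiln = 52.5; 1·y_clay + 3·y_kiln = 25.
→ y_clay = 2.5 and y_kiln = 7.5.
Shadow price of clay = 2.5.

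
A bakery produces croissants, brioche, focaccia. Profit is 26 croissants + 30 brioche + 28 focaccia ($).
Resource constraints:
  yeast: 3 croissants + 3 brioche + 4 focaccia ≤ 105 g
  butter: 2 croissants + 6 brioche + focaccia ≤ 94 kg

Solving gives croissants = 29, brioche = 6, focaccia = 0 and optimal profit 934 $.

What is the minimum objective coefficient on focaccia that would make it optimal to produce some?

Both yeast and butter are binding at x*.
The binding rows give the dual system: 3·y_yeast + 2·y_butter = 26 and 3·y_yeast + 6·y_butter = 30.
This yields shadow prices y_yeast = 8, y_butter = 1.
focaccia enters the basis when its profit ≥ yᵀa₃ = 8·4 + 1·1 = 33.

33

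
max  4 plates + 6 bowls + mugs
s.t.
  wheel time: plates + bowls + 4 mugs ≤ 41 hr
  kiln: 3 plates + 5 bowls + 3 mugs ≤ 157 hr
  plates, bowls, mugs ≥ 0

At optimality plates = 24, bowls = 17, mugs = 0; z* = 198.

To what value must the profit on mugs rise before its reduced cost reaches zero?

7

Check each constraint at x*: wheel time 41/41 (tight); kiln 157/157 (tight).
From A_Bᵀ y = c: 1·y_wheel time + 3·y_kiln = 4; 1·y_wheel time + 5·y_kiln = 6.
Solving: y_wheel time = 1, y_kiln = 1.
mugs enters the basis when its profit ≥ yᵀa₃ = 1·4 + 1·3 = 7.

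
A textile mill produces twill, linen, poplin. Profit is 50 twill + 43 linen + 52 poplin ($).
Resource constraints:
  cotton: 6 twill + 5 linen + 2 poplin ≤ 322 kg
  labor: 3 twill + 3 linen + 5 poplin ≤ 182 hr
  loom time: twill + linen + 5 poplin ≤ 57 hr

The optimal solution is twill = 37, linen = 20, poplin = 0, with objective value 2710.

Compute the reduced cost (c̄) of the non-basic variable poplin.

-2

Binding: cotton and loom time. Non-binding: labor (11 unused).
Since labor is not tight, its dual is 0.
From A_Bᵀ y = c: 6·y_cotton + 1·y_loom time = 50; 5·y_cotton + 1·y_loom time = 43.
→ y_cotton = 7 and y_loom time = 8.
Reduced cost of poplin: c₃ − yᵀa₃ = 52 − (7·2 + 8·5) = 52 − 54 = -2.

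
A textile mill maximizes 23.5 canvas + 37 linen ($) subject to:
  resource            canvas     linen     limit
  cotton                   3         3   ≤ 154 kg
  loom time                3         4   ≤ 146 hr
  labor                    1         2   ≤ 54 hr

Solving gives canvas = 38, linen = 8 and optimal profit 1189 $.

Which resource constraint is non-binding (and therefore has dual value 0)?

cotton

cotton: 138/154 (slack 16)
loom time: 146/146 (binding)
labor: 54/54 (binding)
By complementary slackness, a constraint with positive slack has shadow price 0 → cotton.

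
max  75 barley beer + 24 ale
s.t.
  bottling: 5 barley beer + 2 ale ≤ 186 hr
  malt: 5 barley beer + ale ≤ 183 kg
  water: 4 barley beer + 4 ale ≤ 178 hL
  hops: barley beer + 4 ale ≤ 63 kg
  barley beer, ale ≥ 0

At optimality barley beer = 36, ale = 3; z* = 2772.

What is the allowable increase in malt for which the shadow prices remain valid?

3

Binding constraints: bottling, malt. The basis is B = [[5,2],[5,1]] with det -5.
Per unit increase in malt, x* moves by d = (0.4, -1).
The basis stays optimal until ale reaches 0; allowable increase = 3 kg.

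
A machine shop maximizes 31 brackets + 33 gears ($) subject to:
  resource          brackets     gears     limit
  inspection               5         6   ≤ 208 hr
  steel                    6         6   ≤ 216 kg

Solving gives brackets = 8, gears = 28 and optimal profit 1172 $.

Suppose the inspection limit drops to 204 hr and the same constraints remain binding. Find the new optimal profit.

At the optimum: inspection uses 208 of 208 (binding); steel uses 216 of 216 (binding).
Dual feasibility on the basic columns requires 5·y_inspection + 6·y_steel = 31, 6·y_inspection + 6·y_steel = 33.
→ y_inspection = 2 and y_steel = 3.5.
Δz = y_inspection·Δb = 2 × (-4) = -8, so new z* = 1172 − 8 = 1164.

1164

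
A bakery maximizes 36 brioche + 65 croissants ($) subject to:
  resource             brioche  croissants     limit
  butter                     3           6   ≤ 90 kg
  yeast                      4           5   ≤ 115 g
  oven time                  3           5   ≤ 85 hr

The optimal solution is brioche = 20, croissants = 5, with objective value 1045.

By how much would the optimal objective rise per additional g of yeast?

0

Binding: butter and oven time. Non-binding: yeast (10 unused).
Slack constraints have shadow price 0 (complementary slackness).
The binding rows give the dual system: 3·y_butter + 3·y_oven time = 36 and 6·y_butter + 5·y_oven time = 65.
Solving: y_butter = 5, y_oven time = 7.
Shadow price of yeast = 0.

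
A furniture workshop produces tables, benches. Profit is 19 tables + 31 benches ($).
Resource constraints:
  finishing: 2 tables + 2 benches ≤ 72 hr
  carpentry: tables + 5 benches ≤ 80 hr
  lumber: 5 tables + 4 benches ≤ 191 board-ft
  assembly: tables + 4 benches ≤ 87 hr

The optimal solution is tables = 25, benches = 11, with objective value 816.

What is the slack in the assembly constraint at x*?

assembly used = 1·25 + 4·11 = 69; slack = 87 − 69 = 18.

18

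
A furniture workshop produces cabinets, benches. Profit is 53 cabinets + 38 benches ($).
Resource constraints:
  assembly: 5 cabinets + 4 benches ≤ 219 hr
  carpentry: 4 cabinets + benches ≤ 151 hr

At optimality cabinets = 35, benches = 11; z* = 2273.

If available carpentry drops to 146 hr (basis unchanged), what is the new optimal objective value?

2263

Check each constraint at x*: assembly 219/219 (tight); carpentry 151/151 (tight).
Dual feasibility on the basic columns requires 5·y_assembly + 4·y_carpentry = 53, 4·y_assembly + 1·y_carpentry = 38.
This yields shadow prices y_assembly = 9, y_carpentry = 2.
Δz = y_carpentry·Δb = 2 × (-5) = -10, so new z* = 2273 − 10 = 2263.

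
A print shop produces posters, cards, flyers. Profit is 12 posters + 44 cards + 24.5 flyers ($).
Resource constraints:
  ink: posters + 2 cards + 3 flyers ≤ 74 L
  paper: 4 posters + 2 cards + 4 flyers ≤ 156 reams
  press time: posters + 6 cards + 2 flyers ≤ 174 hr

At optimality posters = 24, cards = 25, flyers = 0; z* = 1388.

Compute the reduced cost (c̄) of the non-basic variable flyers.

Check each constraint at x*: ink 74/74 (tight); paper 146/156 (slack 10); press time 174/174 (tight).
Slack constraints have shadow price 0 (complementary slackness).
From A_Bᵀ y = c: 1·y_ink + 1·y_press time = 12; 2·y_ink + 6·y_press time = 44.
→ y_ink = 7 and y_press time = 5.
Reduced cost of flyers: c₃ − yᵀa₃ = 24.5 − (7·3 + 5·2) = 24.5 − 31 = -6.5.

-6.5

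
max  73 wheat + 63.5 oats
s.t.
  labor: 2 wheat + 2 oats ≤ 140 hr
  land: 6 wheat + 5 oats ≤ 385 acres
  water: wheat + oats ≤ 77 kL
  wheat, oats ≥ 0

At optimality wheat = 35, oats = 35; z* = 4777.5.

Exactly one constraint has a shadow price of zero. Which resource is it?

labor: 140/140 (binding)
land: 385/385 (binding)
water: 70/77 (slack 7)
By complementary slackness, a constraint with positive slack has shadow price 0 → water.

water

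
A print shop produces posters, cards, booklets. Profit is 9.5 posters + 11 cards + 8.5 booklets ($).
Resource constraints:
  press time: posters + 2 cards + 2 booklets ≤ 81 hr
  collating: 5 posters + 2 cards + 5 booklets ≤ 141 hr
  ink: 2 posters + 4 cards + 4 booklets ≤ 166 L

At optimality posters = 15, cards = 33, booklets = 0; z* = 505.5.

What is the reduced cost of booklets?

-5.5

Binding: press time and collating. Non-binding: ink (4 unused).
Since ink is not tight, its dual is 0.
From A_Bᵀ y = c: 1·y_press time + 5·y_collating = 9.5; 2·y_press time + 2·y_collating = 11.
Solving: y_press time = 4.5, y_collating = 1.
Reduced cost of booklets: c₃ − yᵀa₃ = 8.5 − (4.5·2 + 1·5) = 8.5 − 14 = -5.5.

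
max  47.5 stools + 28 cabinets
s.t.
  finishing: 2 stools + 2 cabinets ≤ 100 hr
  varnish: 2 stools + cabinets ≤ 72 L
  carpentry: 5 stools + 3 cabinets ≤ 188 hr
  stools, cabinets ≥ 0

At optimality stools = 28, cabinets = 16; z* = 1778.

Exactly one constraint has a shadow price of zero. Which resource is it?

finishing

finishing: 88/100 (slack 12)
varnish: 72/72 (binding)
carpentry: 188/188 (binding)
By complementary slackness, a constraint with positive slack has shadow price 0 → finishing.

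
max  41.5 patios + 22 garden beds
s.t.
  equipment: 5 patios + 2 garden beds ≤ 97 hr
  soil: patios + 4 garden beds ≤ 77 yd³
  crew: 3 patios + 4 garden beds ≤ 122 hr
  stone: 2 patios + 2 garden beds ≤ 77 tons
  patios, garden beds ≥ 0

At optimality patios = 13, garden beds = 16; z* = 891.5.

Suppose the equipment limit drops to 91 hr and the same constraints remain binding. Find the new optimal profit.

843.5

At the optimum: equipment uses 97 of 97 (binding); soil uses 77 of 77 (binding); crew uses 103 of 122 (slack = 19); stone uses 58 of 77 (slack = 19).
By complementary slackness, y = 0 for the non-binding constraints.
The binding rows give the dual system: 5·y_equipment + 1·y_soil = 41.5 and 2·y_equipment + 4·y_soil = 22.
Solving: y_equipment = 8, y_soil = 1.5.
Δz = y_equipment·Δb = 8 × (-6) = -48, so new z* = 891.5 − 48 = 843.5.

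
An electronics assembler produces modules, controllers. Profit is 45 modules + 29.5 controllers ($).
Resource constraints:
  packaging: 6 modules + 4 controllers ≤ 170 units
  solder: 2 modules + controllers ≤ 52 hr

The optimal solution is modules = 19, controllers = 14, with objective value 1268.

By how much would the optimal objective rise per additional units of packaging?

Check each constraint at x*: packaging 170/170 (tight); solder 52/52 (tight).
Dual feasibility on the basic columns requires 6·y_packaging + 2·y_solder = 45, 4·y_packaging + 1·y_solder = 29.5.
This yields shadow prices y_packaging = 7, y_solder = 1.5.
Shadow price of packaging = 7.

7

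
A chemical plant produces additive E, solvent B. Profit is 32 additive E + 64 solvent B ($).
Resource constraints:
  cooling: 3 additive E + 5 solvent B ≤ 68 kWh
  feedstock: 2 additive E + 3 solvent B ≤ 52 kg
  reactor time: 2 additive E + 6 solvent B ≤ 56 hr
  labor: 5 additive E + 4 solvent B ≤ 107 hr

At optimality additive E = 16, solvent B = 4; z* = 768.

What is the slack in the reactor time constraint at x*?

reactor time used = 2·16 + 6·4 = 56; slack = 56 − 56 = 0.

0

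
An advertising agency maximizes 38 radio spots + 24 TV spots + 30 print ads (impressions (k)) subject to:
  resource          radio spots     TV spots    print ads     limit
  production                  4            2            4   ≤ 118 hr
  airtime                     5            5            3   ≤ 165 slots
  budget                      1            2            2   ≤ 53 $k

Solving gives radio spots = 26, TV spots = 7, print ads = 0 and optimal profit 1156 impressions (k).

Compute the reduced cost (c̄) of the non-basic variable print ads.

-4

Binding: production and airtime. Non-binding: budget (13 unused).
Slack constraints have shadow price 0 (complementary slackness).
From A_Bᵀ y = c: 4·y_production + 5·y_airtime = 38; 2·y_production + 5·y_airtime = 24.
This yields shadow prices y_production = 7, y_airtime = 2.
Reduced cost of print ads: c₃ − yᵀa₃ = 30 − (7·4 + 2·3) = 30 − 34 = -4.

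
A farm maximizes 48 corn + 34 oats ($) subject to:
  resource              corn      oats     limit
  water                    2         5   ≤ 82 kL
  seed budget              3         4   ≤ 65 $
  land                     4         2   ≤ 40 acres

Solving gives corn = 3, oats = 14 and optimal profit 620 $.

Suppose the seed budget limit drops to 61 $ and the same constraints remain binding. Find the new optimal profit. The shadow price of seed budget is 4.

Δb = -4, so new z* = 620 + (4)·(-4) = 620 − 16 = 604.

604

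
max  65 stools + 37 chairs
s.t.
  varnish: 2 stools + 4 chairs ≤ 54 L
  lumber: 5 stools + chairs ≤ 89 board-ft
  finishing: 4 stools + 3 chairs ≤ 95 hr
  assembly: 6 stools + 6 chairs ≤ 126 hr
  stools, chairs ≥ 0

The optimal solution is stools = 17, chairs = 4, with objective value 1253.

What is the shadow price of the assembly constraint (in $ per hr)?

At the optimum: varnish uses 50 of 54 (slack = 4); lumber uses 89 of 89 (binding); finishing uses 80 of 95 (slack = 15); assembly uses 126 of 126 (binding).
Slack constraints have shadow price 0 (complementary slackness).
From A_Bᵀ y = c: 5·y_lumber + 6·y_assembly = 65; 1·y_lumber + 6·y_assembly = 37.
→ y_lumber = 7 and y_assembly = 5.
Shadow price of assembly = 5.

5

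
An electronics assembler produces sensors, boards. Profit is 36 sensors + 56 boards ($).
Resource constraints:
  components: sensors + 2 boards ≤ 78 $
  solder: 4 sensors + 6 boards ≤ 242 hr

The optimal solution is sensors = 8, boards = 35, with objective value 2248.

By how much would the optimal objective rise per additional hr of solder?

Check each constraint at x*: components 78/78 (tight); solder 242/242 (tight).
Dual feasibility on the basic columns requires 1·y_components + 4·y_solder = 36, 2·y_components + 6·y_solder = 56.
Solving: y_components = 4, y_solder = 8.
Shadow price of solder = 8.

8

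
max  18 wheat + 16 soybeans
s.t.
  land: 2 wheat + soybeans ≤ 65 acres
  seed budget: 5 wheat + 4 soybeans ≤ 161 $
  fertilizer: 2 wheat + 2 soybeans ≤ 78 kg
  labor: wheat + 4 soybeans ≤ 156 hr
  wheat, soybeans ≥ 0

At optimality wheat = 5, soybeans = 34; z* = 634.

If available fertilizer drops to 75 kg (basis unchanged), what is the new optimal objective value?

Binding: seed budget and fertilizer. Non-binding: land (21 unused), labor (15 unused).
By complementary slackness, y = 0 for the non-binding constraints.
The binding rows give the dual system: 5·y_seed budget + 2·y_fertilizer = 18 and 4·y_seed budget + 2·y_fertilizer = 16.
Solving: y_seed budget = 2, y_fertilizer = 4.
Δz = y_fertilizer·Δb = 4 × (-3) = -12, so new z* = 634 − 12 = 622.

622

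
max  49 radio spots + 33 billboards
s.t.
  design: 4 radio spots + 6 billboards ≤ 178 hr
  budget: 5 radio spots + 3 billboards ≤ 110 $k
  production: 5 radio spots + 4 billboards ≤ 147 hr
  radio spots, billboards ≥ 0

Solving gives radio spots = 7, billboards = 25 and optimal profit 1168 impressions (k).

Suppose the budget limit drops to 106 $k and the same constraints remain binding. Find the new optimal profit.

1132

Binding: design and budget. Non-binding: production (12 unused).
Since production is not tight, its dual is 0.
The binding rows give the dual system: 4·y_design + 5·y_budget = 49 and 6·y_design + 3·y_budget = 33.
→ y_design = 1 and y_budget = 9.
Δz = y_budget·Δb = 9 × (-4) = -36, so new z* = 1168 − 36 = 1132.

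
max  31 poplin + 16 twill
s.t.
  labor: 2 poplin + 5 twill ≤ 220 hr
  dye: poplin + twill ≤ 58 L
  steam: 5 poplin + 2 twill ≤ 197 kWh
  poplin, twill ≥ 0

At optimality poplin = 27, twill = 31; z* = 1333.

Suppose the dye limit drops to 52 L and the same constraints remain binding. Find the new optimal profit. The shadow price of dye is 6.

Δb = -6, so new z* = 1333 + (6)·(-6) = 1333 − 36 = 1297.

1297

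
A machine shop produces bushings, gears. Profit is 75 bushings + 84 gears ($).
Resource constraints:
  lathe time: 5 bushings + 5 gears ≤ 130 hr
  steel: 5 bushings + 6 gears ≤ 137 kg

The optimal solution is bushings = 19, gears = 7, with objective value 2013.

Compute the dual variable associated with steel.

Both lathe time and steel are binding at x*.
Dual feasibility on the basic columns requires 5·y_lathe time + 5·y_steel = 75, 5·y_lathe time + 6·y_steel = 84.
Solving: y_lathe time = 6, y_steel = 9.
Shadow price of steel = 9.

9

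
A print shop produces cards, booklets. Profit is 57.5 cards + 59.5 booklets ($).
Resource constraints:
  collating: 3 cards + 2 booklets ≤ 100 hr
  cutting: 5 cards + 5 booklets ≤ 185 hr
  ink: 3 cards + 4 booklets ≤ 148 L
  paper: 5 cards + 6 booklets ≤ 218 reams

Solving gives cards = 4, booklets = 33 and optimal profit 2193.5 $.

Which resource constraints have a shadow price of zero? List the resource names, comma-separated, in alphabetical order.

collating: 78/100 (slack 22)
cutting: 185/185 (binding)
ink: 144/148 (slack 4)
paper: 218/218 (binding)
By complementary slackness, a constraint with positive slack has shadow price 0 → collating, ink.

collating, ink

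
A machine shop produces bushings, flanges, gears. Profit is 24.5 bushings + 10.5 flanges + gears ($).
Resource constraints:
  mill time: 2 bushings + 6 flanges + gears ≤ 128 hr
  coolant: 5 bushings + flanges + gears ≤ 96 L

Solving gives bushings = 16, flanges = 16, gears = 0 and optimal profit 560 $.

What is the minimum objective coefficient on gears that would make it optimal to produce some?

Both mill time and coolant are binding at x*.
From A_Bᵀ y = c: 2·y_mill time + 5·y_coolant = 24.5; 6·y_mill time + 1·y_coolant = 10.5.
Solving: y_mill time = 1, y_coolant = 4.5.
gears enters the basis when its profit ≥ yᵀa₃ = 1·1 + 4.5·1 = 5.5.

5.5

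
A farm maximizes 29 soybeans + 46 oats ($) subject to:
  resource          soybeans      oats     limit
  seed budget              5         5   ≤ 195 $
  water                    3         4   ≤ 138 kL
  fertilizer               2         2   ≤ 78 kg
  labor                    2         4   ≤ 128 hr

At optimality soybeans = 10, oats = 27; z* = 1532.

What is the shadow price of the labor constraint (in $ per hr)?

5.5

Check each constraint at x*: seed budget 185/195 (slack 10); water 138/138 (tight); fertilizer 74/78 (slack 4); labor 128/128 (tight).
By complementary slackness, y = 0 for the non-binding constraints.
Dual feasibility on the basic columns requires 3·y_water + 2·y_labor = 29, 4·y_water + 4·y_labor = 46.
→ y_water = 6 and y_labor = 5.5.
Shadow price of labor = 5.5.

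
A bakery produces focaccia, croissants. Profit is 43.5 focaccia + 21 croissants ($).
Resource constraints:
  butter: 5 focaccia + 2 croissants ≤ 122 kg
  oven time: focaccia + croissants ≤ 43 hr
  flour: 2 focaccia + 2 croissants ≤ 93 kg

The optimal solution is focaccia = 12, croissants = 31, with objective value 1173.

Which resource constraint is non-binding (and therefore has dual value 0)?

butter: 122/122 (binding)
oven time: 43/43 (binding)
flour: 86/93 (slack 7)
By complementary slackness, a constraint with positive slack has shadow price 0 → flour.

flour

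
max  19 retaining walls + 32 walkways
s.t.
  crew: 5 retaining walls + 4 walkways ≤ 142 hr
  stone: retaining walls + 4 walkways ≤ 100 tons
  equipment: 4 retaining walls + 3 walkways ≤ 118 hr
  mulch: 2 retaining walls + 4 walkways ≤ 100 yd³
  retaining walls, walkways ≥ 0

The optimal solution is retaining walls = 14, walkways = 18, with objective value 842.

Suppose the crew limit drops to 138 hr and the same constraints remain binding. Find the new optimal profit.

838

Check each constraint at x*: crew 142/142 (tight); stone 86/100 (slack 14); equipment 110/118 (slack 8); mulch 100/100 (tight).
Since stone, equipment are not tight, their duals are 0.
The binding rows give the dual system: 5·y_crew + 2·y_mulch = 19 and 4·y_crew + 4·y_mulch = 32.
Solving: y_crew = 1, y_mulch = 7.
Δz = y_crew·Δb = 1 × (-4) = -4, so new z* = 842 − 4 = 838.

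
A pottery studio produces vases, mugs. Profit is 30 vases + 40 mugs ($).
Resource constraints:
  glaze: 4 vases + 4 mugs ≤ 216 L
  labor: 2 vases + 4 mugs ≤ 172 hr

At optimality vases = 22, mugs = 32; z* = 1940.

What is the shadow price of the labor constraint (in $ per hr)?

Check each constraint at x*: glaze 216/216 (tight); labor 172/172 (tight).
From A_Bᵀ y = c: 4·y_glaze + 2·y_labor = 30; 4·y_glaze + 4·y_labor = 40.
Solving: y_glaze = 5, y_labor = 5.
Shadow price of labor = 5.

5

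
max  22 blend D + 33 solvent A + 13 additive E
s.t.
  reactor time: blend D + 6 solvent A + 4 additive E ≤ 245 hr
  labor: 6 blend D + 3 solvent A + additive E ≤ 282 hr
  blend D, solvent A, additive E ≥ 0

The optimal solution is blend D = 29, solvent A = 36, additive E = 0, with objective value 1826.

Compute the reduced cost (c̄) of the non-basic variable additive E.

-6

At the optimum: reactor time uses 245 of 245 (binding); labor uses 282 of 282 (binding).
From A_Bᵀ y = c: 1·y_reactor time + 6·y_labor = 22; 6·y_reactor time + 3·y_labor = 33.
→ y_reactor time = 4 and y_labor = 3.
Reduced cost of additive E: c₃ − yᵀa₃ = 13 − (4·4 + 3·1) = 13 − 19 = -6.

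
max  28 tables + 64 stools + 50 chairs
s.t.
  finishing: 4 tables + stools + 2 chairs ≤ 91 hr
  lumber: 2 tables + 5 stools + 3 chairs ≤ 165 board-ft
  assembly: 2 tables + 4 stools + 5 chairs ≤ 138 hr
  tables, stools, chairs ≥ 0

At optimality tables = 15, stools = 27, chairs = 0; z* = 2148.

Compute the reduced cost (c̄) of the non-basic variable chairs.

At the optimum: finishing uses 87 of 91 (slack = 4); lumber uses 165 of 165 (binding); assembly uses 138 of 138 (binding).
By complementary slackness, y = 0 for the non-binding constraint.
The binding rows give the dual system: 2·y_lumber + 2·y_assembly = 28 and 5·y_lumber + 4·y_assembly = 64.
→ y_lumber = 8 and y_assembly = 6.
Reduced cost of chairs: c₃ − yᵀa₃ = 50 − (8·3 + 6·5) = 50 − 54 = -4.

-4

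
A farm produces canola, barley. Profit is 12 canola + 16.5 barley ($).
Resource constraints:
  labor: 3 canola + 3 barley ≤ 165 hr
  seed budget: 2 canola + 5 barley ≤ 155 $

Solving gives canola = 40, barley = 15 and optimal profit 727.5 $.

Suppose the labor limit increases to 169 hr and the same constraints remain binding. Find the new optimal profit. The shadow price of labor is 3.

Δb = 4, so new z* = 727.5 + (3)·(4) = 727.5 + 12 = 739.5.

739.5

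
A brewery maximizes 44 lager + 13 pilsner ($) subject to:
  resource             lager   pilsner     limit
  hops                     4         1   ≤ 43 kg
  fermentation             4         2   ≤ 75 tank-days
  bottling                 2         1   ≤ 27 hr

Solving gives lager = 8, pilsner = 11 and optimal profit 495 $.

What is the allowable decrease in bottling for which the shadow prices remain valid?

Binding constraints: hops, bottling. The basis is B = [[4,1],[2,1]] with det 2.
Per unit decrease in bottling, x* moves by d = (0.5, -2).
The basis stays optimal until pilsner reaches 0; allowable decrease = 5.5 hr.

5.5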